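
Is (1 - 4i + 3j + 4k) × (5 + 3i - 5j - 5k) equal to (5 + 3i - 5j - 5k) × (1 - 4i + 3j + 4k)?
No: pq = 52 - 12i + 2j + 26k ≠ 52 - 22i + 18j + 4k = qp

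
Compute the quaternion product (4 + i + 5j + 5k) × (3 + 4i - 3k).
23 + 4i + 38j - 17k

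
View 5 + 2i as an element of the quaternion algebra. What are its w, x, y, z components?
5 + 2i + 0j + 0k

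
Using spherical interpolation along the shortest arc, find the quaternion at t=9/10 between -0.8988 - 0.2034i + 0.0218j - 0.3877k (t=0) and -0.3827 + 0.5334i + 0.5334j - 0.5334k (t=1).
-0.4697 + 0.4753i + 0.503j - 0.5481k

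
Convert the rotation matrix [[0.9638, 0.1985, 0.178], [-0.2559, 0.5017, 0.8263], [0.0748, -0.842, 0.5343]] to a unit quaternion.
0.866 - 0.4816i + 0.0298j - 0.1312k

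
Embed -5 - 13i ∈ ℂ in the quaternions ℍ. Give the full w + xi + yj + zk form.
-5 - 13i + 0j + 0k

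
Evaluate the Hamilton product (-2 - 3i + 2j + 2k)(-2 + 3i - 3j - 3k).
25 - j + 5k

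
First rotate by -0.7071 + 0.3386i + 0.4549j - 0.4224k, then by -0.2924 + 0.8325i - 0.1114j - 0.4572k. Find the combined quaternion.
-0.2176 - 0.4326i + 0.1426j + 0.8632k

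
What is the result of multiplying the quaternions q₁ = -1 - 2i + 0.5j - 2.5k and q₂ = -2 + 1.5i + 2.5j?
3.75 + 8.75i - 7.25j - 0.75k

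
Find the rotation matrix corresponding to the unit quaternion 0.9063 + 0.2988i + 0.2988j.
[[0.8214, 0.1786, 0.5416], [0.1786, 0.8214, -0.5416], [-0.5416, 0.5416, 0.6429]]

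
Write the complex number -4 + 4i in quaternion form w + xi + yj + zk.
-4 + 4i + 0j + 0k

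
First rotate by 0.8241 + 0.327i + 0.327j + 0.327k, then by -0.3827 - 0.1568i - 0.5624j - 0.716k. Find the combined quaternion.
0.1539 - 0.2041i - 0.7715j - 0.5826k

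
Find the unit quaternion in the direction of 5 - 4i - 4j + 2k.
0.6402 - 0.5121i - 0.5121j + 0.2561k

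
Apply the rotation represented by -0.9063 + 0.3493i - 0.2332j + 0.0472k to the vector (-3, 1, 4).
(-0.915, 3.941, 3.103)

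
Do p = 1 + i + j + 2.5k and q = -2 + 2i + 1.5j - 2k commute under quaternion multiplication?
No: pq = -0.5 - 5.75i + 6.5j - 7.5k ≠ -0.5 + 5.75i - 7.5j - 6.5k = qp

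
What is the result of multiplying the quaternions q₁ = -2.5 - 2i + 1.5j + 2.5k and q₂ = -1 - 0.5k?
3.75 + 1.25i - 2.5j - 1.25k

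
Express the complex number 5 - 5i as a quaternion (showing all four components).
5 - 5i + 0j + 0k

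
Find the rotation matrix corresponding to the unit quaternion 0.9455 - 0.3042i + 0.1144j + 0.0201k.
[[0.973, -0.1076, 0.2041], [-0.0316, 0.8141, 0.5798], [-0.2286, -0.5706, 0.7887]]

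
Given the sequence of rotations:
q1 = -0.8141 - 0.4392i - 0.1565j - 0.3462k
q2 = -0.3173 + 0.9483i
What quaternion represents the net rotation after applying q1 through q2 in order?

q2 · q1 = 0.6748 - 0.6327i + 0.378j - 0.0386k
0.6748 - 0.6327i + 0.378j - 0.0386k


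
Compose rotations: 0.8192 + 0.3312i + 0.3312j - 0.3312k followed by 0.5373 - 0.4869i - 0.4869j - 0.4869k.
0.6014 + 0.1016i - 0.5434j - 0.5768k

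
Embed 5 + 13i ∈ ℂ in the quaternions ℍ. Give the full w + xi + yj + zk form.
5 + 13i + 0j + 0k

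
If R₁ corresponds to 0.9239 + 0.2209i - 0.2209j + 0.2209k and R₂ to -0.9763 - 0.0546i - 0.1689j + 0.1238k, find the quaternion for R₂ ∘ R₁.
-0.9546 - 0.2761i + 0.099j - 0.0519k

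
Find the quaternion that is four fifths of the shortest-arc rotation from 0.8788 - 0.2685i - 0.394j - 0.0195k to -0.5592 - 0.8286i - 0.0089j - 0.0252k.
0.7355 + 0.6703i - 0.0973j + 0.0174k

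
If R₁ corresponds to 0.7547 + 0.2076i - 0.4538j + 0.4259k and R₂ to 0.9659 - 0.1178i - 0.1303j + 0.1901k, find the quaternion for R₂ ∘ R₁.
0.6133 + 0.1424i - 0.447j + 0.6354k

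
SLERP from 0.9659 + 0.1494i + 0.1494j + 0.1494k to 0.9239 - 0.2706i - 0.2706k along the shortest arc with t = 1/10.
0.979 + 0.1073i + 0.1362j + 0.1073k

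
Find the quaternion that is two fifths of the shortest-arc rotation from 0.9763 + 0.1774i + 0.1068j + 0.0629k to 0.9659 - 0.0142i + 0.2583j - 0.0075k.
0.9798 + 0.1015i + 0.1688j + 0.035k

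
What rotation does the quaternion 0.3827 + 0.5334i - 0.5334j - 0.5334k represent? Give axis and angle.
axis = (√3/3, -√3/3, -√3/3), θ = 3π/4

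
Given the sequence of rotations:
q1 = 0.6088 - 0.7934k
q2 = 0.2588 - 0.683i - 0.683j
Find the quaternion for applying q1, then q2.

q2 · q1 = 0.1576 + 0.1261i - 0.9577j - 0.2053k
0.1576 + 0.1261i - 0.9577j - 0.2053k


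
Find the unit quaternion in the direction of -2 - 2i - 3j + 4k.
-0.3482 - 0.3482i - 0.5222j + 0.6963k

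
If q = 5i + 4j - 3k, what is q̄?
-5i - 4j + 3k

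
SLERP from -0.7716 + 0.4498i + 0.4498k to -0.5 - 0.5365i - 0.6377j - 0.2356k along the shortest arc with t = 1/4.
-0.8916 + 0.21i - 0.2385j + 0.3226k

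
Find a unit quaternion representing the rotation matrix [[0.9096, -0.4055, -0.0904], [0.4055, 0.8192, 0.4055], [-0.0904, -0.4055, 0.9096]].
0.9537 - 0.2126i + 0.2126k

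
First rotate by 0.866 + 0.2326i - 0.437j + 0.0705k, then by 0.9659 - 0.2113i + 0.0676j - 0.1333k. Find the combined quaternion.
0.9246 - 0.0118i - 0.3797j + 0.0293k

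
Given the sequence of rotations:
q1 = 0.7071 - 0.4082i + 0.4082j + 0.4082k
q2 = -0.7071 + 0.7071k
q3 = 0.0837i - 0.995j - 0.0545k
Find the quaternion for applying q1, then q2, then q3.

q2 · q1 = -0.7886 - 0.5773j + 0.2114k
q3 · q2 · q1 = -0.5629 - 0.3078i + 0.767j - 0.0053k
-0.5629 - 0.3078i + 0.767j - 0.0053k


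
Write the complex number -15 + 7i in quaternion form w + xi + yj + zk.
-15 + 7i + 0j + 0k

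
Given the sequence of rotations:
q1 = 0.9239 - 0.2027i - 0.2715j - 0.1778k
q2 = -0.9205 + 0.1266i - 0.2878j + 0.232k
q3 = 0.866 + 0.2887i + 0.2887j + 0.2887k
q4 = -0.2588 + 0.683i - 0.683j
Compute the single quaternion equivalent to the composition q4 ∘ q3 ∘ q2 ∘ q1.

q2 · q1 = -0.8617 + 0.4177i - 0.0405j + 0.2853k
q3 · q2 · q1 = -0.9375 + 0.207i - 0.2456j - 0.134k
q4 · q3 · q2 · q1 = -0.0665 - 0.6024i + 0.7954j + 0.0083k
-0.0665 - 0.6024i + 0.7954j + 0.0083k


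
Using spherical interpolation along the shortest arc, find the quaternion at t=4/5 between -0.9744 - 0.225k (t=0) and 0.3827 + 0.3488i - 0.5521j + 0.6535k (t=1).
-0.5593 - 0.2983i + 0.4722j - 0.6125k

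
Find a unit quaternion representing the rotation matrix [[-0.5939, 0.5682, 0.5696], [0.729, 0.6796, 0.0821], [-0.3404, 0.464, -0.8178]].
0.2588 + 0.3689i + 0.8791j + 0.1553k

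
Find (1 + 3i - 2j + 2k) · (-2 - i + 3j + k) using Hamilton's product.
5 - 15i + 2j + 4k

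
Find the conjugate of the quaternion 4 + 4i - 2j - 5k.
4 - 4i + 2j + 5k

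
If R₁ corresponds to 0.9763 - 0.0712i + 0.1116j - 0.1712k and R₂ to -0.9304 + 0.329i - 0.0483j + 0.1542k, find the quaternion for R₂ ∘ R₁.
-0.8531 + 0.3785i - 0.1056j + 0.3431k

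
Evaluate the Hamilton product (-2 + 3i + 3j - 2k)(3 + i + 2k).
-5 + 13i + j - 13k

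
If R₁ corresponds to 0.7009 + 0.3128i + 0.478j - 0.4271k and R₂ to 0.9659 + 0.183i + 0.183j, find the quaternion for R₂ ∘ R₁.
0.5323 + 0.3522i + 0.6681j - 0.3823k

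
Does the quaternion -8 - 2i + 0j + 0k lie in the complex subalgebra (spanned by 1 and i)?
Yes. The quaternion -8 - 2i has j- and k-coefficients y = z = 0, so it lies in the complex subalgebra spanned by 1 and i.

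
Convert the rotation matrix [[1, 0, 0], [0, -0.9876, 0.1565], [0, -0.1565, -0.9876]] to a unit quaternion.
-0.0785 + 0.9969i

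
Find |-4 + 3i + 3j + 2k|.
√38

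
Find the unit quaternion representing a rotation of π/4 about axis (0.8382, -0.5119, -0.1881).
0.9239 + 0.3208i - 0.1959j - 0.072k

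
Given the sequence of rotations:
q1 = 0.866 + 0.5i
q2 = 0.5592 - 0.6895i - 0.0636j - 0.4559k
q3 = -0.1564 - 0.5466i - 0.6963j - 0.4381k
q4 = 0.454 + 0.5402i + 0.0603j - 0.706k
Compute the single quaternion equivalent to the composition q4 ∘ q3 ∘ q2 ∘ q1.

q2 · q1 = 0.829 - 0.3175i - 0.283j - 0.363k
q3 · q2 · q1 = -0.6593 - 0.2747i - 0.5923j - 0.3728k
q4 · q3 · q2 · q1 = -0.3784 - 0.9215i + 0.0867j - 0.0072k
-0.3784 - 0.9215i + 0.0867j - 0.0072k


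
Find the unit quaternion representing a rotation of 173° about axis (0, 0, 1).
0.061 + 0.9981k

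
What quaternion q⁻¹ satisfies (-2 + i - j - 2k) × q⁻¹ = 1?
-0.2 - 0.1i + 0.1j + 0.2k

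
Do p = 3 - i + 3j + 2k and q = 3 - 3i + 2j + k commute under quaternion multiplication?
No: pq = -2 - 13i + 10j + 16k ≠ -2 - 11i + 20j + 2k = qp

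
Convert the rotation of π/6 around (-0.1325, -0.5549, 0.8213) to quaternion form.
0.9659 - 0.0343i - 0.1436j + 0.2126k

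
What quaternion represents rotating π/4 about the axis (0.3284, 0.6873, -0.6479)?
0.9239 + 0.1257i + 0.263j - 0.2479k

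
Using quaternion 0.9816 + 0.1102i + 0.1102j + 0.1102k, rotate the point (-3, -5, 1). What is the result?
(-1.653, -5.671, 0.324)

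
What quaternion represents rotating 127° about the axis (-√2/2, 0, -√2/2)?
0.4462 - 0.6328i - 0.6328k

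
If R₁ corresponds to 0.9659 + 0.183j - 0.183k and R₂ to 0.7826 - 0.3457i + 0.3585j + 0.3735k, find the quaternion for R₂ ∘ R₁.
0.7587 - 0.4679i + 0.4262j + 0.1543k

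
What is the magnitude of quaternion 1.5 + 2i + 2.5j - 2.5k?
4.33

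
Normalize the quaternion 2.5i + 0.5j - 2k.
0.7715i + 0.1543j - 0.6172k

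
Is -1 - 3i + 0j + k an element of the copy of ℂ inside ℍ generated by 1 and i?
No. The quaternion -1 - 3i + k has j-coefficient y = 0 and k-coefficient z = 1, not both zero, so it does not lie in the complex subalgebra spanned by 1 and i.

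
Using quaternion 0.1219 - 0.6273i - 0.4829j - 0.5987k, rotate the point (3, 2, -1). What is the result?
(0.32, -0.359, 3.711)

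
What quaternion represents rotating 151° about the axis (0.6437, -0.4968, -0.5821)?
0.2504 + 0.6232i - 0.481j - 0.5636k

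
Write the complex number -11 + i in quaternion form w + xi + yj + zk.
-11 + i + 0j + 0k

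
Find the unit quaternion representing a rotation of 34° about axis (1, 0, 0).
0.9563 + 0.2924i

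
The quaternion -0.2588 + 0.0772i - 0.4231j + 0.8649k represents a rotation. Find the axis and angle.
axis = (0.0799, -0.438, 0.8954), θ = 7π/6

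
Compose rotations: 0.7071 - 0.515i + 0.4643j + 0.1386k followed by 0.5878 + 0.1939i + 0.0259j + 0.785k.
0.3947 - 0.5265i - 0.1399j + 0.7399k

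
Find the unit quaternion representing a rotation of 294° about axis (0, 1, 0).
-0.8387 + 0.5446j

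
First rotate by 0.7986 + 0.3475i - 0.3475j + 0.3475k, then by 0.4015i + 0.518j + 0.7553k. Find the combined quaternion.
-0.222 + 0.7631i + 0.5366j + 0.2837k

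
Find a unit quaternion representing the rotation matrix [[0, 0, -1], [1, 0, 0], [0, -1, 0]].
0.5 - 0.5i - 0.5j + 0.5k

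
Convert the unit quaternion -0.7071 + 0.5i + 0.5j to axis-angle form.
axis = (√2/2, √2/2, 0), θ = 3π/2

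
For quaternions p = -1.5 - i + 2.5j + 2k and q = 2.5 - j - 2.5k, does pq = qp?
No: pq = 3.75 - 6.75i + 5.25j + 9.75k ≠ 3.75 + 1.75i + 10.25j + 7.75k = qp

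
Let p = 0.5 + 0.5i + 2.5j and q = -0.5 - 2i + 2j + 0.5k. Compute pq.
-4.25 - 0.5j + 6.25k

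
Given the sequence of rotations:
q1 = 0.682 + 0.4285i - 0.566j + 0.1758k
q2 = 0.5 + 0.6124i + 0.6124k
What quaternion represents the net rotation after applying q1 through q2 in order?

q2 · q1 = -0.0291 + 0.9785i - 0.1282j + 0.1589k
-0.0291 + 0.9785i - 0.1282j + 0.1589k


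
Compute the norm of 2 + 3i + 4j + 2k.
√33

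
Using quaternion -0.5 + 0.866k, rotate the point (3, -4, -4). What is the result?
(-4.964, -0.598, -4)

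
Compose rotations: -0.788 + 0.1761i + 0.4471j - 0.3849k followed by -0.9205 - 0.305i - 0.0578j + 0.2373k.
0.8962 - 0.0056i - 0.4416j + 0.0411k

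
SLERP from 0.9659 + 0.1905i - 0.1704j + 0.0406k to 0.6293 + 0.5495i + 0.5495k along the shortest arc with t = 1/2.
0.8564 + 0.3973i - 0.0915j + 0.3168k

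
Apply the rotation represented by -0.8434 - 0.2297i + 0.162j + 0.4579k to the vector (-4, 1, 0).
(-1.415, 3.862, 0.284)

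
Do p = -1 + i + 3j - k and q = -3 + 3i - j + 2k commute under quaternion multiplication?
No: pq = 5 - i - 13j - 9k ≠ 5 - 11i - 3j + 11k = qp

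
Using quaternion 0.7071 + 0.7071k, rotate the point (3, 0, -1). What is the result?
(0, 3, -1)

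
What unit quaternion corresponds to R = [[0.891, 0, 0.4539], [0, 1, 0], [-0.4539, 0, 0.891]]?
0.9724 + 0.2334j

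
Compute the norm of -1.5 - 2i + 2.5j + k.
3.674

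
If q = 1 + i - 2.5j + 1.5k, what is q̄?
1 - i + 2.5j - 1.5k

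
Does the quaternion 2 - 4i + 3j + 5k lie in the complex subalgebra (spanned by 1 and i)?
No. The quaternion 2 - 4i + 3j + 5k has j-coefficient y = 3 and k-coefficient z = 5, not both zero, so it does not lie in the complex subalgebra spanned by 1 and i.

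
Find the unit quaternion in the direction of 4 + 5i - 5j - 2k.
0.4781 + 0.5976i - 0.5976j - 0.239k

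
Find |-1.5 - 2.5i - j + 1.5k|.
3.428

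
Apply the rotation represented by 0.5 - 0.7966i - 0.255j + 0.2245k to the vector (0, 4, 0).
(0.727, -1.48, -3.644)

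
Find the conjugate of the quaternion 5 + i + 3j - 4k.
5 - i - 3j + 4k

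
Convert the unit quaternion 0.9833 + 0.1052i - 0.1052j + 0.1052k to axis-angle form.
axis = (√3/3, -√3/3, √3/3), θ = 21°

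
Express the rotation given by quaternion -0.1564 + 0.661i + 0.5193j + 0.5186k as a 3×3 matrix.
[[-0.0772, 0.8487, 0.5232], [0.5243, -0.4117, 0.7454], [0.848, 0.3319, -0.4132]]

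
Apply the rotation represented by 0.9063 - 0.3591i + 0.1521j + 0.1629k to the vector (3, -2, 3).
(3.987, 1.281, 2.112)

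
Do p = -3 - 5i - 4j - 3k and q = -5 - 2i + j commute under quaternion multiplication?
No: pq = 9 + 34i + 23j + 2k ≠ 9 + 28i + 11j + 28k = qp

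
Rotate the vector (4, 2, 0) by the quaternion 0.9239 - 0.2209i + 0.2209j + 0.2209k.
(2.208, 2.852, -2.644)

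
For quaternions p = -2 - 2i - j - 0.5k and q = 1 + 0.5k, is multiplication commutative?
No: pq = -1.75 - 2.5i - 1.5k ≠ -1.75 - 1.5i - 2j - 1.5k = qp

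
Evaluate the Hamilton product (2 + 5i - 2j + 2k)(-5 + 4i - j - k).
-30 - 13i + 21j - 9k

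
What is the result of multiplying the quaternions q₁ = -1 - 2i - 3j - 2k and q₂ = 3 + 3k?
3 - 15i - 3j - 9k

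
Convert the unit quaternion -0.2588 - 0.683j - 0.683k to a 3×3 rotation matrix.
[[-0.866, -0.3535, 0.3535], [0.3535, 0.067, 0.933], [-0.3535, 0.933, 0.067]]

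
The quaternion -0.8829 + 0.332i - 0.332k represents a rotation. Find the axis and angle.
axis = (√2/2, 0, -√2/2), θ = 304°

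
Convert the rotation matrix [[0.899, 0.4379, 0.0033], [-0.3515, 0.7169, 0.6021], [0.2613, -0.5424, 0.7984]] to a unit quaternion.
0.9239 - 0.3097i - 0.0698j - 0.2136k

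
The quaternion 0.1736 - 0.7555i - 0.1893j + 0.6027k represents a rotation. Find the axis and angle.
axis = (-0.7671, -0.1922, 0.612), θ = 160°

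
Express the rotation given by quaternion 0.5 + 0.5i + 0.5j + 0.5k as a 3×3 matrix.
[[0, 0, 1], [1, 0, 0], [0, 1, 0]]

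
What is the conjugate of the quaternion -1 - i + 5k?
-1 + i - 5k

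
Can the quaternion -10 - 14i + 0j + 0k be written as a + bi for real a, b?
Yes. The quaternion -10 - 14i has j- and k-coefficients y = z = 0, so it lies in the complex subalgebra spanned by 1 and i.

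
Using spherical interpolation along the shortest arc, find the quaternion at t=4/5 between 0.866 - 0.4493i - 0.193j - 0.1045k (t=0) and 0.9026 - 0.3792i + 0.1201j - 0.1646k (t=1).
0.9031 - 0.3968i + 0.0574j - 0.1538k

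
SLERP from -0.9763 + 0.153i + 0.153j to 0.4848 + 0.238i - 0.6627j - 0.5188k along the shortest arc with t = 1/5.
-0.9471 + 0.0742i + 0.2871j + 0.1226k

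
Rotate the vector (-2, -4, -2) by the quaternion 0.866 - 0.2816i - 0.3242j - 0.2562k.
(-2.988, -3.626, -1.388)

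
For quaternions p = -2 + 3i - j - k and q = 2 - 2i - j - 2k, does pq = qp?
No: pq = -1 + 11i + 8j - 3k ≠ -1 + 9i - 8j + 7k = qp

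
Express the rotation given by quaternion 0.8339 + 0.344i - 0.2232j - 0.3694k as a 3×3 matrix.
[[0.6275, 0.4625, -0.6264], [-0.7696, 0.4904, -0.4088], [0.1181, 0.7386, 0.6637]]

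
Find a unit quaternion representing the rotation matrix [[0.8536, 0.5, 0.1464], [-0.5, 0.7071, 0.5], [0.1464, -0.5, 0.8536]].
0.9239 - 0.2706i - 0.2706k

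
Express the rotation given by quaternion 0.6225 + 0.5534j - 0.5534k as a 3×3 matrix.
[[-0.225, 0.689, 0.689], [-0.689, 0.3875, -0.6125], [-0.689, -0.6125, 0.3875]]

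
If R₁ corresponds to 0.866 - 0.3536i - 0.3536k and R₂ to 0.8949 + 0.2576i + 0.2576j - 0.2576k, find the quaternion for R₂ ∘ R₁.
0.775 - 0.1844i + 0.4053j - 0.4484k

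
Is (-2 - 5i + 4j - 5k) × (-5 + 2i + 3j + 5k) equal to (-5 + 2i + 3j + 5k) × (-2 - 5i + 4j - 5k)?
No: pq = 33 + 56i - 11j - 8k ≠ 33 - 14i - 41j + 38k = qp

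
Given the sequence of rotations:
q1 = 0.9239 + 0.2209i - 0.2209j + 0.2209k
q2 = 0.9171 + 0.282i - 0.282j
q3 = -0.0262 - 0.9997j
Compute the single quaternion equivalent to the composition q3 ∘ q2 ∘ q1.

q2 · q1 = 0.7227 + 0.4008i - 0.5254j + 0.2026k
q3 · q2 · q1 = -0.5442 - 0.213i - 0.7087j + 0.3954k
-0.5442 - 0.213i - 0.7087j + 0.3954k


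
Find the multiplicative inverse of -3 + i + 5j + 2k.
-0.0769 - 0.0256i - 0.1282j - 0.0513k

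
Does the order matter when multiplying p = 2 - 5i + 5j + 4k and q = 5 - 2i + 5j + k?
Yes: pq = -29 - 44i + 32j + 7k ≠ -29 - 14i + 38j + 37k = qp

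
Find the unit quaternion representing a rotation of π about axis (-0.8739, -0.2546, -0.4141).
-0.8739i - 0.2546j - 0.4141k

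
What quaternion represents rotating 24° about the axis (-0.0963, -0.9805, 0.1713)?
0.9781 - 0.02i - 0.2039j + 0.0356k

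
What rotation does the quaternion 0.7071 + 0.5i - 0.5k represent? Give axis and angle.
axis = (√2/2, 0, -√2/2), θ = π/2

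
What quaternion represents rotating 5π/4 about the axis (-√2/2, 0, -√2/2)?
-0.3827 - 0.6533i - 0.6533k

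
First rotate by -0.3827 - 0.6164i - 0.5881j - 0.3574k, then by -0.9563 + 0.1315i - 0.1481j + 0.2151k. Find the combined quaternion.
0.4368 + 0.7186i + 0.5335j + 0.0908k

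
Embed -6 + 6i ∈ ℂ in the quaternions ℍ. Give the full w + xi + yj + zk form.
-6 + 6i + 0j + 0k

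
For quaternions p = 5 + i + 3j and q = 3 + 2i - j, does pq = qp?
No: pq = 16 + 13i + 4j - 7k ≠ 16 + 13i + 4j + 7k = qp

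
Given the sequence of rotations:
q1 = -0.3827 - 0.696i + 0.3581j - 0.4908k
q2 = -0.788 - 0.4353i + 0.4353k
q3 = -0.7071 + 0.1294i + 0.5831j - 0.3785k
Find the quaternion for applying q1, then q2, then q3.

q2 · q1 = 0.2122 + 0.5592i - 0.7988j + 0.0643k
q3 · q2 · q1 = 0.2677 - 0.6328i + 0.4686j - 0.5552k
0.2677 - 0.6328i + 0.4686j - 0.5552k


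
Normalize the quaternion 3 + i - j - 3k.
0.6708 + 0.2236i - 0.2236j - 0.6708k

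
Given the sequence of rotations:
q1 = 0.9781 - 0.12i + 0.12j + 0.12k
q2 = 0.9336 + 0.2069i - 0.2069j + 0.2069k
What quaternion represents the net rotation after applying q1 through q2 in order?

q2 · q1 = 0.938 + 0.0407i - 0.14j + 0.3144k
0.938 + 0.0407i - 0.14j + 0.3144k


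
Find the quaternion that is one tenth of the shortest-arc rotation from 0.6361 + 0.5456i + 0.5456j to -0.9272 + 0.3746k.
0.6975 + 0.5058i + 0.5058j - 0.0435k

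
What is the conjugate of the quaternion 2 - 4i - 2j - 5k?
2 + 4i + 2j + 5k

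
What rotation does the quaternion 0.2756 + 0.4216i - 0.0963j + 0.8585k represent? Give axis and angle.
axis = (0.4386, -0.1002, 0.8931), θ = 148°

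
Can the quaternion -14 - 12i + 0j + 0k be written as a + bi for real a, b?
Yes. The quaternion -14 - 12i has j- and k-coefficients y = z = 0, so it lies in the complex subalgebra spanned by 1 and i.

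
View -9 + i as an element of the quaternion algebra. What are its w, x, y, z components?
-9 + i + 0j + 0k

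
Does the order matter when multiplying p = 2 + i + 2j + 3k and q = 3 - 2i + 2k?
Yes: pq = 2 + 3i - 2j + 17k ≠ 2 - 5i + 14j + 9k = qp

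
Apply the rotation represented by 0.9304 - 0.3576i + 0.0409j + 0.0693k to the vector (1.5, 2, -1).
(1.138, 0.948, -2.249)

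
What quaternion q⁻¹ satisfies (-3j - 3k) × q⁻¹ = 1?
0.1667j + 0.1667k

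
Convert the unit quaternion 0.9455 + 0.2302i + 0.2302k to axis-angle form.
axis = (√2/2, 0, √2/2), θ = 38°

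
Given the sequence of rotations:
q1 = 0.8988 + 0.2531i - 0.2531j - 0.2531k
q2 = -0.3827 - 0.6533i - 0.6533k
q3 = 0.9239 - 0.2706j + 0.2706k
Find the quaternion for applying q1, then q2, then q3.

q2 · q1 = -0.344 - 0.8494i - 0.2338j - 0.325k
q3 · q2 · q1 = -0.2931 - 0.6335i - 0.3528j - 0.6232k
-0.2931 - 0.6335i - 0.3528j - 0.6232k


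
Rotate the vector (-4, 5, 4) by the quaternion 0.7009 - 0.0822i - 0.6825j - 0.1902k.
(-1.792, 6.688, -3.011)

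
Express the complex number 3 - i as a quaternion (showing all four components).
3 - i + 0j + 0k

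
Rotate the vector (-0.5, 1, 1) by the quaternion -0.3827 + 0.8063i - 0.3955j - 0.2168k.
(-1.147, 0.63, -0.733)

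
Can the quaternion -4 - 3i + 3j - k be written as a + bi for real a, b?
No. The quaternion -4 - 3i + 3j - k has j-coefficient y = 3 and k-coefficient z = -1, not both zero, so it does not lie in the complex subalgebra spanned by 1 and i.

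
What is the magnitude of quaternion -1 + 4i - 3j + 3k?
√35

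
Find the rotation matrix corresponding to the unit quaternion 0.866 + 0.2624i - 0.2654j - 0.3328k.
[[0.6376, 0.4371, -0.6343], [-0.7157, 0.6408, -0.2778], [0.285, 0.6311, 0.7214]]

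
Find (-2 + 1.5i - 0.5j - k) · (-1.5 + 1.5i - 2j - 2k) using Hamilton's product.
-2.25 - 6.25i + 6.25j + 3.25k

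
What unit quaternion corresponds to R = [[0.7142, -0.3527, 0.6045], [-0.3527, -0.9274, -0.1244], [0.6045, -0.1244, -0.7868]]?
0.9258i - 0.1905j + 0.3265k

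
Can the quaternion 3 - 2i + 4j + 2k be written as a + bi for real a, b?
No. The quaternion 3 - 2i + 4j + 2k has j-coefficient y = 4 and k-coefficient z = 2, not both zero, so it does not lie in the complex subalgebra spanned by 1 and i.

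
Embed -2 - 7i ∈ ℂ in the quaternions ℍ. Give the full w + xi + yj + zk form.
-2 - 7i + 0j + 0k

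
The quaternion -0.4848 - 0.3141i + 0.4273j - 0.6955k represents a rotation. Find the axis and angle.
axis = (-0.3591, 0.4886, -0.7952), θ = 238°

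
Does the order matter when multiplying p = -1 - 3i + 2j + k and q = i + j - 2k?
Yes: pq = 3 - 6i - 6j - 3k ≠ 3 + 4i + 4j + 7k = qp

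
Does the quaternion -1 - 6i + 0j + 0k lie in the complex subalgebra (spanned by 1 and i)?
Yes. The quaternion -1 - 6i has j- and k-coefficients y = z = 0, so it lies in the complex subalgebra spanned by 1 and i.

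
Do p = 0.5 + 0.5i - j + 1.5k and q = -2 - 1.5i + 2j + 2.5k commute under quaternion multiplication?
No: pq = -2 - 7.25i - 0.5j - 2.25k ≠ -2 + 3.75i + 6.5j - 1.25k = qp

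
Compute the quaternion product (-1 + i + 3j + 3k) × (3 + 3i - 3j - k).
6 + 6i + 22j - 2k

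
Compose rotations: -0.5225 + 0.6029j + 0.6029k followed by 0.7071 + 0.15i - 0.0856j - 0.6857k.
0.0956 + 0.2834i + 0.3806j + 0.875k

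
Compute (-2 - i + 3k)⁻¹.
-0.1429 + 0.0714i - 0.2143k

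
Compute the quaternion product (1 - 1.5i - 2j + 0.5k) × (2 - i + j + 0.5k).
2.25 - 5.5i - 2.75j - 2k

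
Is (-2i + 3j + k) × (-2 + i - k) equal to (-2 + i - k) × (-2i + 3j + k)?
No: pq = 3 + i - 7j - 5k ≠ 3 + 7i - 5j + k = qp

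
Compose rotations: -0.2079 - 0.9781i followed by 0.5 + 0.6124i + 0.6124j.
0.495 - 0.6164i - 0.1273j + 0.599k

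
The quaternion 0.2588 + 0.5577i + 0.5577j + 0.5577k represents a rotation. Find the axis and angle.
axis = (√3/3, √3/3, √3/3), θ = 5π/6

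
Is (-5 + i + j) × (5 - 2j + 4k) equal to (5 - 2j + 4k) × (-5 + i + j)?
No: pq = -23 + 9i + 11j - 22k ≠ -23 + i + 19j - 18k = qp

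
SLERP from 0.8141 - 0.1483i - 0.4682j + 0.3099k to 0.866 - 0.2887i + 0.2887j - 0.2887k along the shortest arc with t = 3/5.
0.963 - 0.2637i - 0.0234j - 0.0503k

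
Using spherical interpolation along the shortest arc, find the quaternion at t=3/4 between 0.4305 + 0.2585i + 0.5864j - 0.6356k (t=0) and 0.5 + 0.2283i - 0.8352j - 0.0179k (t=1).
-0.2891 - 0.1108i + 0.9292j - 0.2017k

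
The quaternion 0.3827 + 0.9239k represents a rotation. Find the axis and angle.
axis = (0, 0, 1), θ = 3π/4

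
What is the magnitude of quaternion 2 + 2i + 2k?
√12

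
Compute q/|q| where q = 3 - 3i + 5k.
0.4575 - 0.4575i + 0.7625k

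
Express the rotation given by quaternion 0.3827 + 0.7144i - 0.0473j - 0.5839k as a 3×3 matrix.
[[0.3136, 0.3793, -0.8705], [-0.5145, -0.7026, -0.4916], [-0.7981, 0.602, -0.0252]]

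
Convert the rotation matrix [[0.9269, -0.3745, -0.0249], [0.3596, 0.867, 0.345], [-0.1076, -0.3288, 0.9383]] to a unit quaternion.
0.9659 - 0.1744i + 0.0214j + 0.19k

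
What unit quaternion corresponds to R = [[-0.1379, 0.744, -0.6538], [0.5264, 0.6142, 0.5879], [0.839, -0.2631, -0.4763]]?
-0.5 + 0.4255i + 0.7464j + 0.1088k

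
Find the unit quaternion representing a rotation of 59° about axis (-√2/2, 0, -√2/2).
0.8704 - 0.3482i - 0.3482k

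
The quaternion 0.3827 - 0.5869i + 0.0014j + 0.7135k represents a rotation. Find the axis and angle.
axis = (-0.6353, 0.0015, 0.7723), θ = 3π/4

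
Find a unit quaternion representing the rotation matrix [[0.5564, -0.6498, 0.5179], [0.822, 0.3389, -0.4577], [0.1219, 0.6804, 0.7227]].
0.809 + 0.3517i + 0.1224j + 0.4548k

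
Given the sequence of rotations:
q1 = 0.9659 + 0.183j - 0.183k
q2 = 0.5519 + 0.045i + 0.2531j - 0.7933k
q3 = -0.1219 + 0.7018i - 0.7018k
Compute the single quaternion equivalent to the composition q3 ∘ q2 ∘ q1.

q2 · q1 = 0.3416 + 0.1423i + 0.3537j - 0.859k
q3 · q2 · q1 = -0.7444 + 0.4706i + 0.4599j + 0.1132k
-0.7444 + 0.4706i + 0.4599j + 0.1132k


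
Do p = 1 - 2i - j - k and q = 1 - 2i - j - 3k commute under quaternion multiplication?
No: pq = -7 - 2i - 6j - 4k ≠ -7 - 6i + 2j - 4k = qp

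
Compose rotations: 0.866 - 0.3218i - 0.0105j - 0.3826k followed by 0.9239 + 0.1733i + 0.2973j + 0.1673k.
0.923 - 0.2592i + 0.2602j - 0.1148k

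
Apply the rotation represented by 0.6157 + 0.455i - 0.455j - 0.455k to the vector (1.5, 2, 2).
(-1.398, -1.41, 2.512)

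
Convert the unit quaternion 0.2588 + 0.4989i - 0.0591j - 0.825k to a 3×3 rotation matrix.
[[-0.3682, 0.3681, -0.8538], [-0.486, -0.8591, -0.1607], [-0.7926, 0.3557, 0.4952]]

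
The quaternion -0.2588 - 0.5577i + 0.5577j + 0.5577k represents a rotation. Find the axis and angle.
axis = (-√3/3, √3/3, √3/3), θ = 7π/6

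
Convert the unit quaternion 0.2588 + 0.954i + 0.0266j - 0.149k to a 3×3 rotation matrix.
[[0.9542, 0.1279, -0.2705], [-0.0264, -0.8646, -0.5017], [-0.2981, 0.4859, -0.8216]]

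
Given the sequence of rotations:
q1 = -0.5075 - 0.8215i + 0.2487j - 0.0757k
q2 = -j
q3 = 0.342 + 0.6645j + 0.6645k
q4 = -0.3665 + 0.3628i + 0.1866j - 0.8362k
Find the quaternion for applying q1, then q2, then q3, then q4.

q2 · q1 = 0.2487 + 0.0757i + 0.5075j - 0.8215k
q3 · q2 · q1 = 0.2937 - 0.8572i + 0.3891j - 0.166k
q4 · q3 · q2 · q1 = -0.0081 + 0.7151i + 0.6892j + 0.1164k
-0.0081 + 0.7151i + 0.6892j + 0.1164k


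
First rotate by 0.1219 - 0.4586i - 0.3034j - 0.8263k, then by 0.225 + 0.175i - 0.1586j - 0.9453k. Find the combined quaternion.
-0.7215 - 0.2376i + 0.4905j - 0.427k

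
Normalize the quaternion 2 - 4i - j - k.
0.4264 - 0.8528i - 0.2132j - 0.2132k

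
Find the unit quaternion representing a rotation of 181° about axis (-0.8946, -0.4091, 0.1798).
-0.0087 - 0.8946i - 0.4091j + 0.1798k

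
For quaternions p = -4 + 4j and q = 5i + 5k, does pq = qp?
No: pq = -40k ≠ -40i = qp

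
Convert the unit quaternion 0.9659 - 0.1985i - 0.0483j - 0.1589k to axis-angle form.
axis = (-0.767, -0.1866, -0.614), θ = π/6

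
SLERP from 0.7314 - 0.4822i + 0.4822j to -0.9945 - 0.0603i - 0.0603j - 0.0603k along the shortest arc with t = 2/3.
0.966 - 0.1328i + 0.2177j + 0.0425k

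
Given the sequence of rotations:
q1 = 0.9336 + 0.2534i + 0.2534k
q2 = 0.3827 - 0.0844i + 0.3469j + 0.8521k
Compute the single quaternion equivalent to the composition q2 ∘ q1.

q2 · q1 = 0.1628 + 0.1061i + 0.5612j + 0.8046k
0.1628 + 0.1061i + 0.5612j + 0.8046k


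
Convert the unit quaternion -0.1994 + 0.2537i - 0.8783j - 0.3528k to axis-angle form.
axis = (0.2589, -0.8963, -0.36), θ = 203°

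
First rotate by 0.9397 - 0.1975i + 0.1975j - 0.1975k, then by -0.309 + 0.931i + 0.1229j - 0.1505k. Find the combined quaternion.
-0.1605 + 0.9413i + 0.2681j + 0.1277k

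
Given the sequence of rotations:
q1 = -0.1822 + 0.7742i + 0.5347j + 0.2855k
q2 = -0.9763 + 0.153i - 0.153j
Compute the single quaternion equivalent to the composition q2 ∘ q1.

q2 · q1 = 0.1412 - 0.8274i - 0.5378j - 0.0785k
0.1412 - 0.8274i - 0.5378j - 0.0785k


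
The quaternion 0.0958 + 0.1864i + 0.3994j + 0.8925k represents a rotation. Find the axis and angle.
axis = (0.1873, 0.4012, 0.8966), θ = 169°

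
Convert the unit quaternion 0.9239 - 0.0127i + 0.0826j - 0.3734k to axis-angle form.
axis = (-0.0332, 0.2159, -0.9759), θ = π/4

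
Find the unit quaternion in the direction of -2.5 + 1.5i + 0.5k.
-0.8452 + 0.5071i + 0.169k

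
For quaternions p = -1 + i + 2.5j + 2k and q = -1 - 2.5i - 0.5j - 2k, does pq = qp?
No: pq = 8.75 - 2.5i - 5j + 5.75k ≠ 8.75 + 5.5i + j - 5.75k = qp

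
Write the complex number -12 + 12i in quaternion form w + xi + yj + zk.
-12 + 12i + 0j + 0k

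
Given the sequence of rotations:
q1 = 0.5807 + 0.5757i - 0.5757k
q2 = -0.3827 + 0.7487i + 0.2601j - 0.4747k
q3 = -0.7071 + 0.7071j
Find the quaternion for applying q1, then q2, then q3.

q2 · q1 = -0.9265 + 0.0647i + 0.3088j - 0.2051k
q3 · q2 · q1 = 0.4368 - 0.1908i - 0.8735j + 0.0993k
0.4368 - 0.1908i - 0.8735j + 0.0993k


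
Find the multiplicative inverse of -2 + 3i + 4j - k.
-0.0667 - 0.1i - 0.1333j + 0.0333k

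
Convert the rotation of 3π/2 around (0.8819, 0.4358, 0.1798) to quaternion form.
-0.7071 + 0.6236i + 0.3082j + 0.1271k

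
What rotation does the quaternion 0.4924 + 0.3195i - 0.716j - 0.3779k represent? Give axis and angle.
axis = (0.3671, -0.8226, -0.4342), θ = 121°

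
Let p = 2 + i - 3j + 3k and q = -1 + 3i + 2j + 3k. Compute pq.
-8 - 10i + 13j + 14k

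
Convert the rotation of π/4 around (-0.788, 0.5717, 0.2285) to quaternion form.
0.9239 - 0.3016i + 0.2188j + 0.0874k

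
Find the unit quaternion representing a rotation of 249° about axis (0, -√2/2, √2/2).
-0.5664 - 0.5827j + 0.5827k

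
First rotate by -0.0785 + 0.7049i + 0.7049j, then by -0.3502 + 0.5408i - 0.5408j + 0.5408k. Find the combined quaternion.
0.0275 - 0.6705i + 0.1768j + 0.72k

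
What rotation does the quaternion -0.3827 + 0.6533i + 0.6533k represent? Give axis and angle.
axis = (√2/2, 0, √2/2), θ = 5π/4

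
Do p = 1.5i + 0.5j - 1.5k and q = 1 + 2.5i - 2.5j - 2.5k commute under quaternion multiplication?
No: pq = -6.25 - 3.5i + 0.5j - 6.5k ≠ -6.25 + 6.5i + 0.5j + 3.5k = qp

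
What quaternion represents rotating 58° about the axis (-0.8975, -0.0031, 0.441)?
0.8746 - 0.4351i - 0.0015j + 0.2138k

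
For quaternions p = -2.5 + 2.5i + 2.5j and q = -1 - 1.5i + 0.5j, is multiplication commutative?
No: pq = 5 + 1.25i - 3.75j + 5k ≠ 5 + 1.25i - 3.75j - 5k = qp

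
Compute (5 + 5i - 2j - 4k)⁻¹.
0.0714 - 0.0714i + 0.0286j + 0.0571k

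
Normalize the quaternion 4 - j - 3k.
0.7845 - 0.1961j - 0.5883k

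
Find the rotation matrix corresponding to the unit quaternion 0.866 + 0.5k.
[[0.5, -0.866, 0], [0.866, 0.5, 0], [0, 0, 1]]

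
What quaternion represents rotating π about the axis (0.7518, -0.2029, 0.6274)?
0.7518i - 0.2029j + 0.6274k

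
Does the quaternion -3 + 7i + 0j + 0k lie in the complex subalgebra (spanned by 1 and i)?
Yes. The quaternion -3 + 7i has j- and k-coefficients y = z = 0, so it lies in the complex subalgebra spanned by 1 and i.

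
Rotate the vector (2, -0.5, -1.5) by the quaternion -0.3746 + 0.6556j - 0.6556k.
(-0.456, 2.202, 1.202)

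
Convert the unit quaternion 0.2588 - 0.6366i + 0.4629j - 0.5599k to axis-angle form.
axis = (-0.6591, 0.4792, -0.5796), θ = 5π/6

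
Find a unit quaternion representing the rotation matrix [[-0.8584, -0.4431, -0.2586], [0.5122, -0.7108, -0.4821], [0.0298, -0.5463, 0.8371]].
0.2588 - 0.062i - 0.2786j + 0.9228k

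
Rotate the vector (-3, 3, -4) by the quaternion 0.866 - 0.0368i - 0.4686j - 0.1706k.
(2.678, 2.706, -4.417)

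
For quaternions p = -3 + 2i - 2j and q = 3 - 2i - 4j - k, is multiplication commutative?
No: pq = -13 + 14i + 8j - 9k ≠ -13 + 10i + 4j + 15k = qp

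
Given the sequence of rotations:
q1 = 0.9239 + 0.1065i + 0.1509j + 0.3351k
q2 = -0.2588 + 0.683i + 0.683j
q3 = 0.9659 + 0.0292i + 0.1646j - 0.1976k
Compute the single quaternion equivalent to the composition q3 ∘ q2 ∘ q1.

q2 · q1 = -0.4149 + 0.8323i + 0.3631j - 0.0564k
q3 · q2 · q1 = -0.496 + 0.8543i + 0.1196j - 0.0989k
-0.496 + 0.8543i + 0.1196j - 0.0989k


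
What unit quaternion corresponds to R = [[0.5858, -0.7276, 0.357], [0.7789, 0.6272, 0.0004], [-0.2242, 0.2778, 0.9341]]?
0.887 + 0.0782i + 0.1638j + 0.4246k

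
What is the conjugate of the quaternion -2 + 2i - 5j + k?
-2 - 2i + 5j - k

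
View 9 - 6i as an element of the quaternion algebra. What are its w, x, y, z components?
9 - 6i + 0j + 0k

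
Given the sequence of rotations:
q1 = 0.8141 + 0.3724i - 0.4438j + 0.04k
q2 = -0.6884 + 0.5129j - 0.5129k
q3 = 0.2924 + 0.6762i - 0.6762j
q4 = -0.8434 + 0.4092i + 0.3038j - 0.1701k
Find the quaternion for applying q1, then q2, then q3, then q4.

q2 · q1 = -0.3123 - 0.4635i + 0.5321j - 0.6361k
q3 · q2 · q1 = 0.5819 + 0.0834i + 0.7969j - 0.1396k
q4 · q3 · q2 · q1 = -0.7907 + 0.2609i - 0.4524j + 0.3195k
-0.7907 + 0.2609i - 0.4524j + 0.3195k


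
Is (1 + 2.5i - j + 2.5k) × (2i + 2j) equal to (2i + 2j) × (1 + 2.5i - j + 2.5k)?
No: pq = -3 - 3i + 7j + 7k ≠ -3 + 7i - 3j - 7k = qp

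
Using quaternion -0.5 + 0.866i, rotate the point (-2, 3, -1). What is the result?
(-2, -2.366, -2.098)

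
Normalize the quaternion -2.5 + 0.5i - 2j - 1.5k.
-0.7001 + 0.14i - 0.5601j - 0.4201k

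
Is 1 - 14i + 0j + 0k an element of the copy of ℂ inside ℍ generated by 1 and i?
Yes. The quaternion 1 - 14i has j- and k-coefficients y = z = 0, so it lies in the complex subalgebra spanned by 1 and i.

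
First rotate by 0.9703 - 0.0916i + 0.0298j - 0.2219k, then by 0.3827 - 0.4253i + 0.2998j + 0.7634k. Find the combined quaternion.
0.4928 - 0.537i + 0.138j + 0.6706k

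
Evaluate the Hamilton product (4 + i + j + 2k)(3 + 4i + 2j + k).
4 + 16i + 18j + 8k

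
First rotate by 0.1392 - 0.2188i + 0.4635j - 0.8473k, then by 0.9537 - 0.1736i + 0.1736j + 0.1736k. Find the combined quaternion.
0.1614 - 0.4604i + 0.2811j - 0.8264k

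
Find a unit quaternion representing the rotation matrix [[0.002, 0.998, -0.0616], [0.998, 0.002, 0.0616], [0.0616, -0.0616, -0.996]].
-0.0436 + 0.7064i + 0.7064j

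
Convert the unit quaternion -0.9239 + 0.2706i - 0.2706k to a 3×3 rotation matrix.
[[0.8536, -0.5, -0.1464], [0.5, 0.7071, 0.5], [-0.1464, -0.5, 0.8536]]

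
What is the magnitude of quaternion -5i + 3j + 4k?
√50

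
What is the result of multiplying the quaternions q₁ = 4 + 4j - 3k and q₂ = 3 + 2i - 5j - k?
29 - 11i - 14j - 21k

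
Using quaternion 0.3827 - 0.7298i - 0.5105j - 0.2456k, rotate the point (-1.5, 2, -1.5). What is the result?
(1.377, -2.421, -0.86)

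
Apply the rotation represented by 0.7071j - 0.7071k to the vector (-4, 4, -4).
(4, 4, -4)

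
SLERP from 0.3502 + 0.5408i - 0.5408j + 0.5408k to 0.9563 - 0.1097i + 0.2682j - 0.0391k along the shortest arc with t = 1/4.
0.657 + 0.4444i - 0.3875j + 0.4698k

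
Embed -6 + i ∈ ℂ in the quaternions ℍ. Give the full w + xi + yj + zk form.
-6 + i + 0j + 0k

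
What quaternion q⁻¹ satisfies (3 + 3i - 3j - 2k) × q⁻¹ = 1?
0.0968 - 0.0968i + 0.0968j + 0.0645k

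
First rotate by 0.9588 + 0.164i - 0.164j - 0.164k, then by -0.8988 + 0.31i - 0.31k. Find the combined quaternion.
-0.9634 + 0.099i + 0.1474j - 0.2007k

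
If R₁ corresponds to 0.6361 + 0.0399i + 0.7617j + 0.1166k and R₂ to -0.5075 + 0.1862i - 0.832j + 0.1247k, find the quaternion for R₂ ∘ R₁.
0.2889 - 0.0938i - 0.9325j + 0.1952k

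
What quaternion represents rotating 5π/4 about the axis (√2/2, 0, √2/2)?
-0.3827 + 0.6533i + 0.6533k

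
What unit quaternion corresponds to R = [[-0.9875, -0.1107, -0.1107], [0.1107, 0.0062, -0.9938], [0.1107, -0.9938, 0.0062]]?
0.0785 - 0.7049j + 0.7049k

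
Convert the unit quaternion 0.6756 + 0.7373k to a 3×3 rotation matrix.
[[-0.0872, -0.9962, 0], [0.9962, -0.0872, 0], [0, 0, 1]]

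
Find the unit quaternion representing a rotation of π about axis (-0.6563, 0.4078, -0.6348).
-0.6563i + 0.4078j - 0.6348k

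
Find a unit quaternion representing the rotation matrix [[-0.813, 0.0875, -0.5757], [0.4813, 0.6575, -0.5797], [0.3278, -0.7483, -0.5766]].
-0.2588 + 0.1629i + 0.8728j - 0.3804k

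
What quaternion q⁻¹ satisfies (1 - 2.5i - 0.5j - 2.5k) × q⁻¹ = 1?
0.0727 + 0.1818i + 0.0364j + 0.1818k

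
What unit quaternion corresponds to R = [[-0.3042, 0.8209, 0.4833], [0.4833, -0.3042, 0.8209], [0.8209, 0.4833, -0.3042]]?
-0.1478 + 0.571i + 0.571j + 0.571k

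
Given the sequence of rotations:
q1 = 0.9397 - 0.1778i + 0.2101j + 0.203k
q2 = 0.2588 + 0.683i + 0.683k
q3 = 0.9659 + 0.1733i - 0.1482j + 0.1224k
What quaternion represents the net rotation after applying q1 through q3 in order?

q2 · q1 = 0.226 + 0.4523i - 0.2057j + 0.8378k
q3 · q2 · q1 = 0.0069 + 0.3771i - 0.322j + 0.8683k
0.0069 + 0.3771i - 0.322j + 0.8683k


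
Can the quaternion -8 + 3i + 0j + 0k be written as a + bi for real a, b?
Yes. The quaternion -8 + 3i has j- and k-coefficients y = z = 0, so it lies in the complex subalgebra spanned by 1 and i.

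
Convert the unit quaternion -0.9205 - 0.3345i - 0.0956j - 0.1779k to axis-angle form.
axis = (-0.8561, -0.2447, -0.4553), θ = 314°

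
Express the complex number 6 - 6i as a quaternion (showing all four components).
6 - 6i + 0j + 0k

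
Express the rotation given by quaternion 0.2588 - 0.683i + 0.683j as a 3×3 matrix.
[[0.067, -0.933, 0.3535], [-0.933, 0.067, 0.3535], [-0.3535, -0.3535, -0.866]]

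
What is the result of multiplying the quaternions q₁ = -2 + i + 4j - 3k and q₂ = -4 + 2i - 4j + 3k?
31 - 8i - 17j - 6k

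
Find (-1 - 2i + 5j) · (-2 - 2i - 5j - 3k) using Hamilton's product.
23 - 9i - 11j + 23k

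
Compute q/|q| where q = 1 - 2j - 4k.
0.2182 - 0.4364j - 0.8729k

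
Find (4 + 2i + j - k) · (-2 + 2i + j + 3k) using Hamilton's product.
-10 + 8i - 6j + 14k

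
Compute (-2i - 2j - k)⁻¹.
0.2222i + 0.2222j + 0.1111k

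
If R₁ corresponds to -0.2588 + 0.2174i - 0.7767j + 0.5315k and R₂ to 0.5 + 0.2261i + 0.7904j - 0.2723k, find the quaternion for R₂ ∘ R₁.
0.5801 + 0.2588i - 0.7723j - 0.0112k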